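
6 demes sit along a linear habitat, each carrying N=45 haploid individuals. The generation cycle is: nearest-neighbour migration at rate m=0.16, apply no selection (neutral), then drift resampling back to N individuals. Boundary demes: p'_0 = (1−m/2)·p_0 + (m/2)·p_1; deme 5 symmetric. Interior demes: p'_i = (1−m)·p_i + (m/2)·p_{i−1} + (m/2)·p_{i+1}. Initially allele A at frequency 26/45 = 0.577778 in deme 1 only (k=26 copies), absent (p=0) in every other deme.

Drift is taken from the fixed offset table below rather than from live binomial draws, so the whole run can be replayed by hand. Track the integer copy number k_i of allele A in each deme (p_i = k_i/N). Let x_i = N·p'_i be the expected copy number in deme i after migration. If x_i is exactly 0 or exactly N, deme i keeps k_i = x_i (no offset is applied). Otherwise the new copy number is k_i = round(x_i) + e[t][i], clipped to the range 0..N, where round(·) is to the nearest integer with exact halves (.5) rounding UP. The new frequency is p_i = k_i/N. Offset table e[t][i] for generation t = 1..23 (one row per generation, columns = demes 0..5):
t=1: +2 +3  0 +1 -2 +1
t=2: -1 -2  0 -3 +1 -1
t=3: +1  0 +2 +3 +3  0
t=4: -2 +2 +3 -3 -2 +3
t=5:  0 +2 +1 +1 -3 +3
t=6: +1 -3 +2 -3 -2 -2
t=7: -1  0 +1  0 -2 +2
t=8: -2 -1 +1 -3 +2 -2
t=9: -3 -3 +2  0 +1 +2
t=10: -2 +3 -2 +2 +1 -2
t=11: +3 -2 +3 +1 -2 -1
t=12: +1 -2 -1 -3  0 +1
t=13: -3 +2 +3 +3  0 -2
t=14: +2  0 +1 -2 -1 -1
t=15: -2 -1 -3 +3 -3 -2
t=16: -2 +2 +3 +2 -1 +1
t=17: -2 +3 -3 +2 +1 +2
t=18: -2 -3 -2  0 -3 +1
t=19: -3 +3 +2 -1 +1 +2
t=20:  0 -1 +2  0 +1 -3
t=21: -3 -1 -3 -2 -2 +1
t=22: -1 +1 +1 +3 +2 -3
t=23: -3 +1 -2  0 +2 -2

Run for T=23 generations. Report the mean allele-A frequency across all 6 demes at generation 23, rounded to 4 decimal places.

t=0: k=[0 26 0 0 0 0]
t=1: x=[2.0800 21.8400 2.0800 0.0000 0.0000 0.0000] k=[4 25 2 0 0 0]
t=2: x=[5.6800 21.4800 3.6800 0.1600 0.0000 0.0000] k=[5 19 4 0 0 0]
t=3: x=[6.1200 16.6800 4.8800 0.3200 0.0000 0.0000] k=[7 17 7 3 0 0]
t=4: x=[7.8000 15.4000 7.4800 3.0800 0.2400 0.0000] k=[6 17 10 0 0 0]
t=5: x=[6.8800 15.5600 9.7600 0.8000 0.0000 0.0000] k=[7 18 11 2 0 0]
t=6: x=[7.8800 16.5600 10.8400 2.5600 0.1600 0.0000] k=[9 14 13 0 0 0]
t=7: x=[9.4000 13.5200 12.0400 1.0400 0.0000 0.0000] k=[8 14 13 1 0 0]
t=8: x=[8.4800 13.4400 12.1200 1.8800 0.0800 0.0000] k=[6 12 13 0 2 0]
t=9: x=[6.4800 11.6000 11.8800 1.2000 1.6800 0.1600] k=[3 9 14 1 3 2]
t=10: x=[3.4800 8.9200 12.5600 2.2000 2.7600 2.0800] k=[1 12 11 4 4 0]
t=11: x=[1.8800 11.0400 10.5200 4.5600 3.6800 0.3200] k=[5 9 14 6 2 0]
t=12: x=[5.3200 9.0800 12.9600 6.3200 2.1600 0.1600] k=[6 7 12 3 2 1]
t=13: x=[6.0800 7.3200 10.8800 3.6400 2.0000 1.0800] k=[3 9 14 7 2 0]
t=14: x=[3.4800 8.9200 13.0400 7.1600 2.2400 0.1600] k=[5 9 14 5 1 0]
t=15: x=[5.3200 9.0800 12.8800 5.4000 1.2400 0.0800] k=[3 8 10 8 0 0]
t=16: x=[3.4000 7.7600 9.6800 7.5200 0.6400 0.0000] k=[1 10 13 10 0 0]
t=17: x=[1.7200 9.5200 12.5200 9.4400 0.8000 0.0000] k=[0 13 10 11 2 0]
t=18: x=[1.0400 11.7200 10.3200 10.2000 2.5600 0.1600] k=[0 9 8 10 0 1]
t=19: x=[0.7200 8.2000 8.2400 9.0400 0.8800 0.9200] k=[0 11 10 8 2 3]
t=20: x=[0.8800 10.0400 9.9200 7.6800 2.5600 2.9200] k=[1 9 12 8 4 0]
t=21: x=[1.6400 8.6000 11.4400 8.0000 4.0000 0.3200] k=[0 8 8 6 2 1]
t=22: x=[0.6400 7.3600 7.8400 5.8400 2.2400 1.0800] k=[0 8 9 9 4 0]
t=23: x=[0.6400 7.4400 8.9200 8.6000 4.0800 0.3200] k=[0 8 7 9 6 0]

0.1111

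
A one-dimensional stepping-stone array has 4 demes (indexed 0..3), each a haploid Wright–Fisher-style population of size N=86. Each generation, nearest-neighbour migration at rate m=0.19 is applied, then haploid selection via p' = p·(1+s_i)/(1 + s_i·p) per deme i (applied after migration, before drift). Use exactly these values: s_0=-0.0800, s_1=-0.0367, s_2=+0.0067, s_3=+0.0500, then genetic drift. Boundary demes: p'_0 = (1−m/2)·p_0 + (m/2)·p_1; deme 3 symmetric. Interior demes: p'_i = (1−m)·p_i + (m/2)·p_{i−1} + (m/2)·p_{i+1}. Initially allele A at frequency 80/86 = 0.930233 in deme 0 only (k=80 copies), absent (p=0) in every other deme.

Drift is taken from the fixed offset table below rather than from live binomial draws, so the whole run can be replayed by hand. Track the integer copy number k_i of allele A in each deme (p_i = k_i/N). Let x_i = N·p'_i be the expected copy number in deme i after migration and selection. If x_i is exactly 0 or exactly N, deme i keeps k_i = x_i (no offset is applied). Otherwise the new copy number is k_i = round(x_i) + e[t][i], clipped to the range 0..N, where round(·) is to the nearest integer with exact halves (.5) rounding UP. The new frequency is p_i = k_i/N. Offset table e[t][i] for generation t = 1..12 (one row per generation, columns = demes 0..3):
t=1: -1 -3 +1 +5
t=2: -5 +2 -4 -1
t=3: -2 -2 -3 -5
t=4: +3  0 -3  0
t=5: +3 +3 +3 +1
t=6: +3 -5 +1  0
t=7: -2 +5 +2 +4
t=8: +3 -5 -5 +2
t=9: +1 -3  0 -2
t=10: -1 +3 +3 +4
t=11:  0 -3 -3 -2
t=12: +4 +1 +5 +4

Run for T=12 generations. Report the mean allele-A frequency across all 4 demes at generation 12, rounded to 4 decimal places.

t=0: k=[80 0 0 0]
t=1: x=[71.4179 7.3449 0.0000 0.0000] k=[70 4 0 0]
t=2: x=[62.3265 9.5674 0.3825 0.0000] k=[57 12 0 0]
t=3: x=[51.0088 14.6743 1.1475 0.0000] k=[49 13 0 0]
t=4: x=[43.7903 14.7231 1.2432 0.0000] k=[47 15 0 0]
t=5: x=[42.1676 16.1195 1.4344 0.0000] k=[45 19 4 0]
t=6: x=[40.7394 19.4759 5.0768 0.3989] k=[44 14 6 0]
t=7: x=[39.3648 15.6067 6.2285 0.5983] k=[37 21 8 5]
t=8: x=[33.7557 20.6918 9.0037 5.5323] k=[37 16 4 8]
t=9: x=[33.2886 16.3541 5.5546 7.9657] k=[34 13 6 6]
t=10: x=[30.3481 13.8890 6.7062 6.2781] k=[29 17 10 10]
t=11: x=[26.3131 16.9601 10.7275 10.4393] k=[26 14 8 8]
t=12: x=[23.4126 14.1231 8.6217 8.3611] k=[27 15 14 12]

0.1977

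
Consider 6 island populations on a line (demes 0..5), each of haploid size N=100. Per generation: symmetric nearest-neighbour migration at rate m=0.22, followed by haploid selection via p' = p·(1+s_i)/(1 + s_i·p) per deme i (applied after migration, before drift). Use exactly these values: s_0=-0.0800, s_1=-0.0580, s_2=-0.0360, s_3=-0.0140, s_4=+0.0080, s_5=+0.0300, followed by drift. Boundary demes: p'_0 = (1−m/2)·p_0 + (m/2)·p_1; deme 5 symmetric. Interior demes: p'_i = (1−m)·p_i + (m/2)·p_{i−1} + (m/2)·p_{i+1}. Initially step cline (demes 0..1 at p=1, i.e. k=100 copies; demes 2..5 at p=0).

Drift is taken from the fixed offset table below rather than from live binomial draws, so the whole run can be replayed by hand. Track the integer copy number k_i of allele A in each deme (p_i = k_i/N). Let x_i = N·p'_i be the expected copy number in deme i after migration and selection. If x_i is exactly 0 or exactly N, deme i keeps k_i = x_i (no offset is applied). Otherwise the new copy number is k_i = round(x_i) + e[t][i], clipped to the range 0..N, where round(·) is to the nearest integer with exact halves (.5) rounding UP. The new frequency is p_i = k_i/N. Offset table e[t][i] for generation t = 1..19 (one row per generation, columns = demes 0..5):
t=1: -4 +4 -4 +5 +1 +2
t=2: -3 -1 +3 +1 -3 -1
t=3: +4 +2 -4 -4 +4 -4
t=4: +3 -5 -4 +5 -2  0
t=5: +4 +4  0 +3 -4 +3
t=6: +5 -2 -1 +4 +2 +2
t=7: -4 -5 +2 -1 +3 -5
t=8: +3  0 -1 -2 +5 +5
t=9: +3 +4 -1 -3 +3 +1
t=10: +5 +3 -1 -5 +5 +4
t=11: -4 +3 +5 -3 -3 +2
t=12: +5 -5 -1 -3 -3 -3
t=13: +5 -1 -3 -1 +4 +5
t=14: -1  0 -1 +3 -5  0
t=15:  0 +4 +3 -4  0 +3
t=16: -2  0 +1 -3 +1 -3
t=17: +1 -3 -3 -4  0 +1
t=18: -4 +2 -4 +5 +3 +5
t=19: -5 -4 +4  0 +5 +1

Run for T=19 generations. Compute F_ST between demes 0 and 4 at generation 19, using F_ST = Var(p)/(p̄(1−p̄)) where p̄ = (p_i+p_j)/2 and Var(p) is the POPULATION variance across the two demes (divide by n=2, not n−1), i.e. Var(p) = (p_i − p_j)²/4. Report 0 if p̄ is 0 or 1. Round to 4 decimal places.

0.0633

t=0: k=[100 100 0 0 0 0]
t=1: x=[100.0000 88.4013 10.6462 0.0000 0.0000 0.0000] k=[100 92 7 0 0 0]
t=2: x=[99.0442 82.6914 15.1038 0.7593 0.0000 0.0000] k=[96 82 18 2 0 0]
t=3: x=[94.0071 75.4089 22.6316 3.4922 0.2218 0.0000] k=[98 77 19 0 4 0]
t=4: x=[95.3327 71.7344 22.6414 2.4955 3.1442 0.4531] k=[98 67 19 7 1 0]
t=5: x=[94.1471 63.7611 22.3179 7.5609 1.5622 0.1133] k=[98 68 22 11 0 3]
t=6: x=[94.2656 64.8911 25.1535 10.8627 1.5521 2.7479] k=[99 63 24 15 4 5]
t=7: x=[94.6318 61.2619 26.5784 14.6033 5.3603 5.0293] k=[91 56 29 14 8 0]
t=8: x=[86.1870 55.4089 29.5510 14.8112 7.8374 0.9062] k=[89 55 29 13 13 6]
t=9: x=[84.1810 54.4022 29.3343 14.5835 12.3158 6.9590] k=[87 58 28 12 15 8]
t=10: x=[82.6465 56.4270 28.7826 13.9202 13.9956 9.0094] k=[88 59 28 9 19 13]
t=11: x=[83.7044 57.3251 28.5660 12.0399 17.3540 14.0124] k=[80 60 34 9 14 16]
t=12: x=[76.3266 57.8907 33.2908 12.1487 13.7643 16.1768] k=[81 53 32 9 11 13]
t=13: x=[76.4521 52.2818 30.9905 11.6046 11.0783 13.1131] k=[81 51 28 11 15 18]
t=14: x=[76.2220 50.2770 27.9163 13.1482 14.9913 18.1041] k=[75 50 27 16 10 18]
t=15: x=[70.5477 48.7265 27.5817 16.3562 11.6216 17.5435] k=[71 53 31 12 12 21]
t=16: x=[67.2094 51.0683 30.5466 13.9202 13.0803 20.4873] k=[65 51 32 11 14 17]
t=17: x=[61.5057 48.9564 30.9905 13.4748 14.0962 17.0847] k=[63 46 28 9 14 18]
t=18: x=[59.1314 44.4104 27.1586 11.4958 13.9856 17.9920] k=[55 46 23 16 17 23]
t=19: x=[51.9331 42.9899 24.0833 16.6831 17.6656 22.8570] k=[47 39 28 17 23 24]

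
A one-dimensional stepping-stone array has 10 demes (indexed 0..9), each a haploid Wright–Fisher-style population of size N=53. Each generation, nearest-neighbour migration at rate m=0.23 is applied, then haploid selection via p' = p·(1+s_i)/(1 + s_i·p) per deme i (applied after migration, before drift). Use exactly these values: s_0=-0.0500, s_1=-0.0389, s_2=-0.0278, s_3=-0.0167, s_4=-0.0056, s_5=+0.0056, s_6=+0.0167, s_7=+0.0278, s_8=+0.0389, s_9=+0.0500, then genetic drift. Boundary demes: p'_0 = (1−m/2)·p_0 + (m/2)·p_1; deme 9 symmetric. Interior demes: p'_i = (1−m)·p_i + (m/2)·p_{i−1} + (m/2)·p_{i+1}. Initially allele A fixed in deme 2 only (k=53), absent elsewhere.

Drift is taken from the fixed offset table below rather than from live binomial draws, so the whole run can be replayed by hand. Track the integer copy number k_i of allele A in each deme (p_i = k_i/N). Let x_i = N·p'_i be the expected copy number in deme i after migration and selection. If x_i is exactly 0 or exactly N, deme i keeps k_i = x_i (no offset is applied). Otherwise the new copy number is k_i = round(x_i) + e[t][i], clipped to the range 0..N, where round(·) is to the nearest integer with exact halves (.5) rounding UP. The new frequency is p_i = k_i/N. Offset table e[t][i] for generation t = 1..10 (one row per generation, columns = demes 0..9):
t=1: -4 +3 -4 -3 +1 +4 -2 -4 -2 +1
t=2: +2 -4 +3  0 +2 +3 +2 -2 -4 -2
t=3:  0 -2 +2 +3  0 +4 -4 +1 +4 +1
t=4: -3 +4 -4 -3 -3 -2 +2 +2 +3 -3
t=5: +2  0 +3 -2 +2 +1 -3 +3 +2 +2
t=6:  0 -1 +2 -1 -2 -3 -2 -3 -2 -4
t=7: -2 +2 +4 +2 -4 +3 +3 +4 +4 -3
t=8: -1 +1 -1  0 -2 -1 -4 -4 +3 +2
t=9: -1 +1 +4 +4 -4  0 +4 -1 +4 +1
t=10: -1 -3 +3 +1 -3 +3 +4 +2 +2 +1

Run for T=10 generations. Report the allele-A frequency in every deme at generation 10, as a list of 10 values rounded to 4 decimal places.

t=0: k=[0 0 53 0 0 0 0 0 0 0]
t=1: x=[0.0000 5.8842 40.5434 6.0047 0.0000 0.0000 0.0000 0.0000 0.0000 0.0000] k=[0 9 37 3 0 0 0 0 0 0]
t=2: x=[0.9842 10.8389 29.5018 6.4687 0.3431 0.0000 0.0000 0.0000 0.0000 0.0000] k=[3 7 33 6 2 0 0 0 0 0]
t=3: x=[3.2978 9.2238 26.5315 8.5238 2.2180 0.2313 0.0000 0.0000 0.0000 0.0000] k=[3 7 29 12 2 4 0 0 0 0]
t=4: x=[3.2978 8.7756 24.1439 12.6422 3.3623 3.3274 0.4676 0.0000 0.0000 0.0000] k=[0 13 20 10 0 1 2 0 0 0]
t=5: x=[1.4223 11.9390 17.7110 9.8641 1.2581 1.0055 1.6818 0.2364 0.0000 0.0000] k=[3 12 21 8 3 2 0 3 0 0]
t=6: x=[3.8479 11.6357 18.1322 8.7958 3.4419 1.8952 0.5845 2.3713 0.3583 0.0000] k=[4 11 20 8 1 0 0 0 0 0]
t=7: x=[4.5855 10.8829 17.2553 8.4546 1.6808 0.1156 0.0000 0.0000 0.0000 0.0000] k=[3 13 21 10 0 3 0 0 0 0]
t=8: x=[3.9580 12.3894 18.4743 9.9779 1.4869 2.3224 0.3507 0.0000 0.0000 0.0000] k=[3 13 17 10 0 1 0 0 0 0]
t=9: x=[3.9580 11.9390 15.4249 9.5227 1.2581 0.7742 0.1169 0.0000 0.0000 0.0000] k=[3 13 19 14 0 1 4 0 0 0]
t=10: x=[3.9580 12.1642 17.4039 12.8008 1.7157 1.2367 3.2451 0.4727 0.0000 0.0000] k=[3 9 20 14 0 4 7 2 0 0]

[0.0566, 0.1698, 0.3774, 0.2642, 0.0000, 0.0755, 0.1321, 0.0377, 0.0000, 0.0000]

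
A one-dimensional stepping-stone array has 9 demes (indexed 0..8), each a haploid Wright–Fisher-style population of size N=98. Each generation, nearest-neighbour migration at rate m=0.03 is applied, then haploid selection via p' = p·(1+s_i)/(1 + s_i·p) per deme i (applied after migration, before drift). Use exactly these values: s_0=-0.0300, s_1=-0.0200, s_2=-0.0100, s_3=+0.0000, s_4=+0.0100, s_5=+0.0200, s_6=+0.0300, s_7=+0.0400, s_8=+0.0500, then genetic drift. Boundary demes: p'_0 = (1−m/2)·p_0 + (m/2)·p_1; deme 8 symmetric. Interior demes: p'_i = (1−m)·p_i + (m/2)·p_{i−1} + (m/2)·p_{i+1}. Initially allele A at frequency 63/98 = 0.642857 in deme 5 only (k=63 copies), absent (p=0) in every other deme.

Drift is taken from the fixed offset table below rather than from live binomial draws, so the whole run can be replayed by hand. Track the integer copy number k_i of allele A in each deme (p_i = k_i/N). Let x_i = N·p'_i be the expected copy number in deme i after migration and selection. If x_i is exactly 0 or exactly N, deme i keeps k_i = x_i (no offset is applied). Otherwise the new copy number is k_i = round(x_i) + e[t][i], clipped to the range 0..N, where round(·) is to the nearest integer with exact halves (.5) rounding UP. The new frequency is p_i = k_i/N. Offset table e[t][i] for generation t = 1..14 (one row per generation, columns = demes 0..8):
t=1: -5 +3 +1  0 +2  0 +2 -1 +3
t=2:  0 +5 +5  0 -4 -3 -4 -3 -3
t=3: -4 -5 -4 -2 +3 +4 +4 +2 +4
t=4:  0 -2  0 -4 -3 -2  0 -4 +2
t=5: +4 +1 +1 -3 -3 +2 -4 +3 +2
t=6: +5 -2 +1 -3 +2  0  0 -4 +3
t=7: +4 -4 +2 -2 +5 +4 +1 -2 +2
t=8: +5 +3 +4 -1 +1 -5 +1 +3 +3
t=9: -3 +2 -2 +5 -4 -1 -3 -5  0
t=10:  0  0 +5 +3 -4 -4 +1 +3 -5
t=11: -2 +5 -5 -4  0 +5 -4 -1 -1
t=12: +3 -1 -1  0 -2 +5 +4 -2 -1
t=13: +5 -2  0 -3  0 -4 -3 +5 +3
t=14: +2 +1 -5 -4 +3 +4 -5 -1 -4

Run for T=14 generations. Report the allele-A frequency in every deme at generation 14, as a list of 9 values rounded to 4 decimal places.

t=0: k=[0 0 0 0 0 63 0 0 0]
t=1: x=[0.0000 0.0000 0.0000 0.0000 0.9544 61.5644 0.9731 0.0000 0.0000] k=[0 0 0 0 3 62 3 0 0]
t=2: x=[0.0000 0.0000 0.0000 0.0450 3.8769 60.6886 3.9506 0.0468 0.0000] k=[0 0 0 0 0 58 0 0 0]
t=3: x=[0.0000 0.0000 0.0000 0.0000 0.8786 56.7338 0.8959 0.0000 0.0000] k=[0 0 0 0 4 61 5 0 0]
t=4: x=[0.0000 0.0000 0.0000 0.0600 4.8406 59.7677 5.9275 0.0780 0.0000] k=[0 0 0 0 2 58 6 0 0]
t=5: x=[0.0000 0.0000 0.0000 0.0300 2.8373 56.8534 6.8766 0.0936 0.0000] k=[0 0 0 0 0 59 3 3 0]
t=6: x=[0.0000 0.0000 0.0000 0.0000 0.8938 57.7455 3.9506 3.0695 0.0472] k=[0 0 0 0 3 58 4 0 3]
t=7: x=[0.0000 0.0000 0.0000 0.0450 3.8163 56.8385 4.8854 0.1092 3.0981] k=[0 0 0 0 9 61 6 0 5]
t=8: x=[0.0000 0.0000 0.0000 0.1350 9.7319 59.8573 6.9228 0.1716 5.1583] k=[0 0 0 0 11 55 8 3 8]
t=9: x=[0.0000 0.0000 0.0000 0.1650 11.5963 54.1154 8.8655 3.2718 8.2877] k=[0 0 0 5 8 53 6 0 8]
t=10: x=[0.0000 0.0000 0.0743 4.9700 8.7086 52.1035 6.7997 0.2184 8.2409] k=[0 0 5 8 5 48 8 3 3]
t=11: x=[0.0000 0.0735 4.9228 7.9100 5.7436 47.2393 8.7579 3.1940 3.1452] k=[0 5 0 4 6 52 5 2 2]
t=12: x=[0.0728 4.7577 0.1337 3.9700 6.7220 51.0895 5.8197 2.1250 2.0979] k=[3 4 0 4 5 56 10 0 1]
t=13: x=[2.9273 3.8496 0.1188 3.9550 5.8041 55.0234 10.8213 0.1716 1.0337] k=[8 2 0 1 6 51 8 5 4]
t=14: x=[7.6913 2.0196 0.0446 1.0600 6.6615 50.1650 8.8347 5.2205 4.2071] k=[10 3 0 0 10 54 4 4 0]

[0.1020, 0.0306, 0.0000, 0.0000, 0.1020, 0.5510, 0.0408, 0.0408, 0.0000]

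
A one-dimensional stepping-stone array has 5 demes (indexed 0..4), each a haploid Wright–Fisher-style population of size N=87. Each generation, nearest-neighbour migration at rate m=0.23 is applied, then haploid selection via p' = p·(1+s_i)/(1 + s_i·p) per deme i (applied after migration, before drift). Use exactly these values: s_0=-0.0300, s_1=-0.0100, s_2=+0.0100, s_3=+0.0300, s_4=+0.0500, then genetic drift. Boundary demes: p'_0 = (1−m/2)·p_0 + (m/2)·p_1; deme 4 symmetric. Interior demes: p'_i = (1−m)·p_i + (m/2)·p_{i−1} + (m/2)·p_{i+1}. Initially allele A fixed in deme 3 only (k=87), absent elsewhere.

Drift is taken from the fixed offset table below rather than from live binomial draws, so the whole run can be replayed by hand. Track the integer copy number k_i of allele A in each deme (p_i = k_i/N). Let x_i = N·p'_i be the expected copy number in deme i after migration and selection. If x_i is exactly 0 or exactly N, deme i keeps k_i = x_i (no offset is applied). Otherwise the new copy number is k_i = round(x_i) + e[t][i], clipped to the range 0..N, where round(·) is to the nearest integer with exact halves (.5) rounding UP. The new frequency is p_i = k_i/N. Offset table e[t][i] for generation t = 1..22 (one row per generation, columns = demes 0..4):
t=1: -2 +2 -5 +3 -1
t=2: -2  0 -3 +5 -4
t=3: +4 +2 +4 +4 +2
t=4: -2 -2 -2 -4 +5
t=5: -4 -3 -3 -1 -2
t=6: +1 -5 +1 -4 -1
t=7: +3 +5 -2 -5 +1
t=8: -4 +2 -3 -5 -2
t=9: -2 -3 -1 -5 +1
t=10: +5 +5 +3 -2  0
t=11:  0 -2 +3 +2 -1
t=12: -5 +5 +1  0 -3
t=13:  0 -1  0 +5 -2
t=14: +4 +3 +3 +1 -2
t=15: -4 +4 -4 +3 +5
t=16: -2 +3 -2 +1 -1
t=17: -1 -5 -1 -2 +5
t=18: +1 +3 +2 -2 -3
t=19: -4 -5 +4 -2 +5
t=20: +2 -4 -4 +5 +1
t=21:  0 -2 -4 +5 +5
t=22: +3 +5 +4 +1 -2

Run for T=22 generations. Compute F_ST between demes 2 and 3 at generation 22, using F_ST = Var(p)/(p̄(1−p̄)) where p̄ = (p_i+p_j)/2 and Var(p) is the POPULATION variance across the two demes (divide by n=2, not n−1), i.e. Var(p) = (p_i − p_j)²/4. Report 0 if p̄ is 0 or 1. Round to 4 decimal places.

t=0: k=[0 0 0 87 0]
t=1: x=[0.0000 0.0000 10.0934 67.4418 10.4452] k=[0 0 5 70 9]
t=2: x=[0.0000 0.5693 12.0026 56.1014 16.6624] k=[0 1 9 61 13]
t=3: x=[0.1116 1.7873 14.1777 50.1293 19.2412] k=[4 4 18 54 21]
t=4: x=[3.8854 5.5575 20.6865 46.7051 25.6690] k=[2 4 19 43 31]
t=5: x=[2.1648 5.4435 20.1889 39.4965 33.3779] k=[0 2 17 38 31]
t=6: x=[0.2231 3.4614 17.8306 35.3989 32.7958] k=[1 0 19 31 32]
t=7: x=[0.8587 2.2776 18.3386 30.3162 32.8768] k=[4 7 16 25 34]
t=8: x=[4.2210 7.6198 16.1303 25.5299 33.9697] k=[0 10 13 21 32]
t=9: x=[1.1159 9.1127 13.6894 21.8247 31.7116] k=[0 6 13 17 33]
t=10: x=[0.6695 6.0581 12.7630 18.8122 32.1424] k=[6 11 16 17 32]
t=11: x=[6.3922 10.9038 15.6674 19.0461 31.2451] k=[6 9 19 21 30]
t=12: x=[6.1681 9.7179 18.2229 22.2915 29.9153] k=[1 15 19 22 27]
t=13: x=[2.5340 13.7334 19.0325 22.7227 27.3312] k=[3 13 19 28 25]
t=14: x=[4.0313 12.4325 19.4951 27.1692 26.2302] k=[8 15 22 28 24]
t=15: x=[8.5669 14.8756 22.0484 27.4018 25.3270] k=[5 19 18 30 30]
t=16: x=[6.4263 17.1363 19.6459 29.1905 30.9661] k=[4 20 18 30 30]
t=17: x=[5.6762 17.7874 19.7616 29.1905 30.9661] k=[5 13 19 27 36]
t=18: x=[5.7541 12.6609 19.3795 27.6697 35.9900] k=[7 16 21 26 33]
t=19: x=[7.8156 15.4121 21.1589 26.7747 33.1906] k=[4 10 25 25 38]
t=20: x=[4.5567 10.9385 23.4450 27.0428 37.5426] k=[7 7 19 32 39]
t=21: x=[6.8064 8.3042 19.2638 31.9048 39.2433] k=[7 6 15 37 44]
t=22: x=[6.6943 7.0843 16.6284 35.8966 44.2561] k=[10 12 21 37 42]

0.0380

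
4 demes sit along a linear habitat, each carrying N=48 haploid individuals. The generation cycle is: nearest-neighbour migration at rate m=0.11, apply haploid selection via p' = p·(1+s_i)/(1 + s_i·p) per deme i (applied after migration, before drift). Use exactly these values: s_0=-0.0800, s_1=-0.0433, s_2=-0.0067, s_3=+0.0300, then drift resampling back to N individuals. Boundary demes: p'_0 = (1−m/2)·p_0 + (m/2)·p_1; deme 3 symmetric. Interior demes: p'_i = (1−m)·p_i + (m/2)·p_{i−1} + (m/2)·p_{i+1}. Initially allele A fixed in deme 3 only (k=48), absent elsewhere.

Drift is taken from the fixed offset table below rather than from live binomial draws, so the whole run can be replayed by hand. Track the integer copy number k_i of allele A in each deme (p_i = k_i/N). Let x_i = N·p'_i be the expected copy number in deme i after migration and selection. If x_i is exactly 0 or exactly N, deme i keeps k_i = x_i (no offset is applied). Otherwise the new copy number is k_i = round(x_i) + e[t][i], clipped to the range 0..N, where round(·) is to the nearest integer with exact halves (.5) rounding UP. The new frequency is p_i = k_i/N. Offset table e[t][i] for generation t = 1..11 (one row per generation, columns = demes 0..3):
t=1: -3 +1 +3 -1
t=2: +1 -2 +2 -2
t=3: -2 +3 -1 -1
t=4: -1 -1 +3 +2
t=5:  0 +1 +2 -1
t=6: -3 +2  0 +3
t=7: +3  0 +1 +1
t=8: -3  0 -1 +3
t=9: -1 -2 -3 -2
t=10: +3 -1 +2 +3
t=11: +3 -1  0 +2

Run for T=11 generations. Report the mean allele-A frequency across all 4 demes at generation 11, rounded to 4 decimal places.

0.3542

t=0: k=[0 0 0 48]
t=1: x=[0.0000 0.0000 2.6233 45.4328] k=[0 0 6 44]
t=2: x=[0.0000 0.3158 7.7164 42.0654] k=[0 0 10 40]
t=3: x=[0.0000 0.5264 11.0427 38.5759] k=[0 4 10 38]
t=4: x=[0.2025 3.9467 11.1523 36.7171] k=[0 3 14 39]
t=5: x=[0.1518 3.3013 14.7013 37.8634] k=[0 4 17 37]
t=6: x=[0.2025 4.3179 17.3105 36.1655] k=[0 6 17 39]
t=7: x=[0.3038 6.0375 17.5301 38.0256] k=[3 6 19 39]
t=8: x=[2.9272 6.3036 19.3074 38.1337] k=[0 6 18 41]
t=9: x=[0.3038 6.0907 18.5285 39.9353] k=[0 4 16 38]
t=10: x=[0.2025 4.2648 16.4772 37.0420] k=[3 3 18 40]
t=11: x=[2.7739 3.6720 18.3088 39.0080] k=[6 3 18 41]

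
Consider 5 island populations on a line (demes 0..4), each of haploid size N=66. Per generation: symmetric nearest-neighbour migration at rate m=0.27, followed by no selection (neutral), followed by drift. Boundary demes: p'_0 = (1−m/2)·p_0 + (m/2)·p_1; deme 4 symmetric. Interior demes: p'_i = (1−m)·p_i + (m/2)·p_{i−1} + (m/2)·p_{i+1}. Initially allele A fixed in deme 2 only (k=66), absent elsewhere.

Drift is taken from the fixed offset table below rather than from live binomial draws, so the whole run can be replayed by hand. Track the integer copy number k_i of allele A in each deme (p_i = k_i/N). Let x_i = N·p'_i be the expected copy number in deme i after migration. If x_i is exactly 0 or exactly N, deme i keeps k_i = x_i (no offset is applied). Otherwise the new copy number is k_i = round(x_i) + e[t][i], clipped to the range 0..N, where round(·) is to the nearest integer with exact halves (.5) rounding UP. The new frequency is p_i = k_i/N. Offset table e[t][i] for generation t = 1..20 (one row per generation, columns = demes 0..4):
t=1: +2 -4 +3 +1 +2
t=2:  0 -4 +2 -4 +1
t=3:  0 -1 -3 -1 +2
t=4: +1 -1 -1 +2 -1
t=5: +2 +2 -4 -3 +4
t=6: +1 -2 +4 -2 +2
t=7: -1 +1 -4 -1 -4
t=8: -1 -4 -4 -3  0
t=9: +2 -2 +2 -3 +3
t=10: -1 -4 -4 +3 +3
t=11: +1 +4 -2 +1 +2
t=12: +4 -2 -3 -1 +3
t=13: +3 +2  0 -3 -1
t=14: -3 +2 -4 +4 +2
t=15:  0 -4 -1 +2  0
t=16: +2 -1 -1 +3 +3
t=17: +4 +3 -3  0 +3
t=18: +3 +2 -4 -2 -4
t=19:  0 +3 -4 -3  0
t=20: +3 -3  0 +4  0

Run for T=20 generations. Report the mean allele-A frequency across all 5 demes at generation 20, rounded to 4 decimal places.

t=0: k=[0 0 66 0 0]
t=1: x=[0.0000 8.9100 48.1800 8.9100 0.0000] k=[0 5 51 10 0]
t=2: x=[0.6750 10.5350 39.2550 14.1850 1.3500] k=[1 7 41 10 2]
t=3: x=[1.8100 10.7800 32.2250 13.1050 3.0800] k=[2 10 29 12 5]
t=4: x=[3.0800 11.4850 24.1400 13.3500 5.9450] k=[4 10 23 15 5]
t=5: x=[4.8100 10.9450 20.1650 14.7300 6.3500] k=[7 13 16 12 10]
t=6: x=[7.8100 12.5950 15.0550 12.2700 10.2700] k=[9 11 19 10 12]
t=7: x=[9.2700 11.8100 16.7050 11.4850 11.7300] k=[8 13 13 10 8]
t=8: x=[8.6750 12.3250 12.5950 10.1350 8.2700] k=[8 8 9 7 8]
t=9: x=[8.0000 8.1350 8.5950 7.4050 7.8650] k=[10 6 11 4 11]
t=10: x=[9.4600 7.2150 9.3800 5.8900 10.0550] k=[8 3 5 9 13]
t=11: x=[7.3250 3.9450 5.2700 9.0000 12.4600] k=[8 8 3 10 14]
t=12: x=[8.0000 7.3250 4.6200 9.5950 13.4600] k=[12 5 2 9 16]
t=13: x=[11.0550 5.5400 3.3500 9.0000 15.0550] k=[14 8 3 6 14]
t=14: x=[13.1900 8.1350 4.0800 6.6750 12.9200] k=[10 10 0 11 15]
t=15: x=[10.0000 8.6500 2.8350 10.0550 14.4600] k=[10 5 2 12 14]
t=16: x=[9.3250 5.2700 3.7550 10.9200 13.7300] k=[11 4 3 14 17]
t=17: x=[10.0550 4.8100 4.6200 12.9200 16.5950] k=[14 8 2 13 20]
t=18: x=[13.1900 8.0000 4.2950 12.4600 19.0550] k=[16 10 0 10 15]
t=19: x=[15.1900 9.4600 2.7000 9.3250 14.3250] k=[15 12 0 6 14]
t=20: x=[14.5950 10.7850 2.4300 6.2700 12.9200] k=[18 8 2 10 13]

0.1545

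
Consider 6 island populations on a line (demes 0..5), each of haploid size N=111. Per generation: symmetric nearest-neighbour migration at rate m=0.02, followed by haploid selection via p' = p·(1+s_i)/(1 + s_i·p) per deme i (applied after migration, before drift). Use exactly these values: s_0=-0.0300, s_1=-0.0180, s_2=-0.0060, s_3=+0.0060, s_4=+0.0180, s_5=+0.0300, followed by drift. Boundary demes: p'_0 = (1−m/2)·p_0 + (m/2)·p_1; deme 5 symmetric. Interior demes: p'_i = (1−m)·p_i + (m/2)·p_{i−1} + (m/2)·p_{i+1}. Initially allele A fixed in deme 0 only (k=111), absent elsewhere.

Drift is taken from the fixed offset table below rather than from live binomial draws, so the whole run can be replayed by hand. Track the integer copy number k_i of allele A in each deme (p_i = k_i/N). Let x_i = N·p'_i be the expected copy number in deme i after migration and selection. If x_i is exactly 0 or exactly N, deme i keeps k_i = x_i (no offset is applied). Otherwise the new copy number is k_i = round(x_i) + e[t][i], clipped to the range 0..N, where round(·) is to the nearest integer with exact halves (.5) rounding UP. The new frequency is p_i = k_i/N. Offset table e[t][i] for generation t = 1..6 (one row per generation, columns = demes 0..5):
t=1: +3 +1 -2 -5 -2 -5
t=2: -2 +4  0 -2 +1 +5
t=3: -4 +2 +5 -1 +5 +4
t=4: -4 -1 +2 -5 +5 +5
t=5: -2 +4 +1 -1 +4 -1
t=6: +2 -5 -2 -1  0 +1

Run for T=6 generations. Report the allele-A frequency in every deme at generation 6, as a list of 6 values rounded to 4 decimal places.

t=0: k=[111 0 0 0 0 0]
t=1: x=[109.8560 1.0902 0.0000 0.0000 0.0000 0.0000] k=[111 2 0 0 0 0]
t=2: x=[109.8766 3.0162 0.0199 0.0000 0.0000 0.0000] k=[108 7 0 0 0 0]
t=3: x=[106.8706 7.8071 0.0696 0.0000 0.0000 0.0000] k=[103 10 5 0 0 0]
t=4: x=[101.8167 10.7030 4.9713 0.0503 0.0000 0.0000] k=[98 10 7 0 0 0]
t=5: x=[96.7458 10.6735 6.9208 0.0704 0.0000 0.0000] k=[95 15 8 0 0 0]
t=6: x=[93.7611 15.4864 7.9455 0.0805 0.0000 0.0000] k=[96 10 6 0 0 0]

[0.8649, 0.0901, 0.0541, 0.0000, 0.0000, 0.0000]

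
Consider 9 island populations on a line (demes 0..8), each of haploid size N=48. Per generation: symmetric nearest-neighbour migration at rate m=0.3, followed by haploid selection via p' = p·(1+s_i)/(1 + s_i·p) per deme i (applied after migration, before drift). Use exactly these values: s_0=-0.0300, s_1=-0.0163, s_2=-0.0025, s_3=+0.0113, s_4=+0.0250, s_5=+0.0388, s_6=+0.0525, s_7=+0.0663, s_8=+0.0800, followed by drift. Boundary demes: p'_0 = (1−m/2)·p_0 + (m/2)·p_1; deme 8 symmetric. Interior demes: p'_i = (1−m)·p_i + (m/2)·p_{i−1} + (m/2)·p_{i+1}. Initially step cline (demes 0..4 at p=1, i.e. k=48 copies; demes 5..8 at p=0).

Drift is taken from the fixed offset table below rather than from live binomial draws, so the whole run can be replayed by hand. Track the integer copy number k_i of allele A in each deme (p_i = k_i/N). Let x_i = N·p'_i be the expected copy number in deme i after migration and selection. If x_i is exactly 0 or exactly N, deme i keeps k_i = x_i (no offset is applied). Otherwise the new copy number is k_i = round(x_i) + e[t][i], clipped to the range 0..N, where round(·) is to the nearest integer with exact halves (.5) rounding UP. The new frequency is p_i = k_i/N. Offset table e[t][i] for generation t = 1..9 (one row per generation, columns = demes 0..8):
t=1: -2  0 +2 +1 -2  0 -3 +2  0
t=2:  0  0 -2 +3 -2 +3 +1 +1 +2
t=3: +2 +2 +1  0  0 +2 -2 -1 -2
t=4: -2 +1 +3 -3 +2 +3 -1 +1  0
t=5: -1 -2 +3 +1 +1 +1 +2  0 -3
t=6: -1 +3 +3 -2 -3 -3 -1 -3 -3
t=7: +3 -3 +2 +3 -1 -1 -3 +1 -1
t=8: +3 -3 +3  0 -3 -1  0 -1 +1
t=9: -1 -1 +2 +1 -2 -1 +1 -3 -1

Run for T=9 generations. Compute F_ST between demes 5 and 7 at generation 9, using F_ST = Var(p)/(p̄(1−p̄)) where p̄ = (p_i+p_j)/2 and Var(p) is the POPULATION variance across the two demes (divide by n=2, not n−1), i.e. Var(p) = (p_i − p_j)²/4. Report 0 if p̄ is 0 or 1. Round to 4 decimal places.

t=0: k=[48 48 48 48 48 0 0 0 0]
t=1: x=[48.0000 48.0000 48.0000 48.0000 40.9498 7.4361 0.0000 0.0000 0.0000] k=[48 48 48 48 39 7 0 0 0]
t=2: x=[48.0000 48.0000 48.0000 46.6647 35.7763 11.0709 1.1039 0.0000 0.0000] k=[48 48 48 48 34 14 2 0 0]
t=3: x=[48.0000 48.0000 48.0000 45.9224 33.3525 15.5981 3.6697 0.3198 0.0000] k=[48 48 48 46 33 18 2 0 0]
t=4: x=[48.0000 48.0000 47.6993 44.3877 32.9562 18.2788 4.2960 0.3198 0.0000] k=[48 48 48 41 35 21 3 1 0]
t=5: x=[48.0000 48.0000 46.9474 41.2157 34.0457 20.8477 5.6501 1.2243 0.1620] k=[48 48 48 42 35 22 8 1 0]
t=6: x=[48.0000 48.0000 47.0978 41.9100 34.3426 22.3038 9.4318 2.0207 0.1620] k=[48 48 48 40 31 19 8 0 0]
t=7: x=[48.0000 48.0000 46.7971 39.9257 30.8233 19.5898 8.8122 1.2774 0.0000] k=[48 48 48 43 30 19 6 2 0]
t=8: x=[48.0000 48.0000 47.2481 41.8604 30.5750 19.1363 7.6742 2.4447 0.3238] k=[48 48 48 42 28 18 8 1 1]
t=9: x=[48.0000 48.0000 47.0978 40.8685 28.8847 18.4302 8.8122 2.1797 1.0782] k=[48 48 48 42 27 17 10 0 0]

0.2152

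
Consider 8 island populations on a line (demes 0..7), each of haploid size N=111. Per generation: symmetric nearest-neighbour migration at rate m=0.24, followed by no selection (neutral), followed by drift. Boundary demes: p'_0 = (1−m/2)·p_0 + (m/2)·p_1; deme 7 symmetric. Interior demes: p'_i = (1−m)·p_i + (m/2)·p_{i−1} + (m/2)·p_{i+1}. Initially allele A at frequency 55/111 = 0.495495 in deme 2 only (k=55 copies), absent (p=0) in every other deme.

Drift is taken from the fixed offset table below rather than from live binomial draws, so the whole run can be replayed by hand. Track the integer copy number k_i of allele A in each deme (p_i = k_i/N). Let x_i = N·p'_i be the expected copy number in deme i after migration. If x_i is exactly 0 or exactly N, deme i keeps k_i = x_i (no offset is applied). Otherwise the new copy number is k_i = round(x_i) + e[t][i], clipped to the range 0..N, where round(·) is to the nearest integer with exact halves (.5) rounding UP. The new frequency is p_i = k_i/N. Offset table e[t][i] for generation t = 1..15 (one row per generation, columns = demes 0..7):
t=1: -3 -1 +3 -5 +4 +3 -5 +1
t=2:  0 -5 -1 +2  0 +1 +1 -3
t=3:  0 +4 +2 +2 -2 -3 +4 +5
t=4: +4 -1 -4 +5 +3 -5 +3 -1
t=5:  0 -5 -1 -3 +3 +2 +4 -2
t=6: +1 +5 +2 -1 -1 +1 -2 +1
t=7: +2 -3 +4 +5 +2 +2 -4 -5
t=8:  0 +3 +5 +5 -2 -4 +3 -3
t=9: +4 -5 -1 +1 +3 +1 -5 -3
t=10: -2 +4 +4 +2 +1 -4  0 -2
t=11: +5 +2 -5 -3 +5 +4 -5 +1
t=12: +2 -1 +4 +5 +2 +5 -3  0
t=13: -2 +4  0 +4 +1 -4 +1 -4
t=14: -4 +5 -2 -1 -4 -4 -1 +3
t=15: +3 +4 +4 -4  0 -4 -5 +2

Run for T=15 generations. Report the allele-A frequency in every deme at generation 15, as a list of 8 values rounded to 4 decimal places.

[0.1712, 0.2613, 0.2342, 0.1712, 0.1351, 0.0090, 0.0000, 0.0450]

t=0: k=[0 0 55 0 0 0 0 0]
t=1: x=[0.0000 6.6000 41.8000 6.6000 0.0000 0.0000 0.0000 0.0000] k=[0 6 45 2 0 0 0 0]
t=2: x=[0.7200 9.9600 35.1600 6.9200 0.2400 0.0000 0.0000 0.0000] k=[1 5 34 9 0 0 0 0]
t=3: x=[1.4800 8.0000 27.5200 10.9200 1.0800 0.0000 0.0000 0.0000] k=[1 12 30 13 0 0 0 0]
t=4: x=[2.3200 12.8400 25.8000 13.4800 1.5600 0.0000 0.0000 0.0000] k=[6 12 22 18 5 0 0 0]
t=5: x=[6.7200 12.4800 20.3200 16.9200 5.9600 0.6000 0.0000 0.0000] k=[7 7 19 14 9 3 0 0]
t=6: x=[7.0000 8.4400 16.9600 14.0000 8.8800 3.3600 0.3600 0.0000] k=[8 13 19 13 8 4 0 0]
t=7: x=[8.6000 13.1200 17.5600 13.1200 8.1200 4.0000 0.4800 0.0000] k=[11 10 22 18 10 6 0 0]
t=8: x=[10.8800 11.5600 20.0800 17.5200 10.4800 5.7600 0.7200 0.0000] k=[11 15 25 23 8 2 4 0]
t=9: x=[11.4800 15.7200 23.5600 21.4400 9.0800 2.9600 3.2800 0.4800] k=[15 11 23 22 12 4 0 0]
t=10: x=[14.5200 12.9200 21.4400 20.9200 12.2400 4.4800 0.4800 0.0000] k=[13 17 25 23 13 0 0 0]
t=11: x=[13.4800 17.4800 23.8000 22.0400 12.6400 1.5600 0.0000 0.0000] k=[18 19 19 19 18 6 0 0]
t=12: x=[18.1200 18.8800 19.0000 18.8800 16.6800 6.7200 0.7200 0.0000] k=[20 18 23 24 19 12 0 0]
t=13: x=[19.7600 18.8400 22.5200 23.2800 18.7600 11.4000 1.4400 0.0000] k=[18 23 23 27 20 7 2 0]
t=14: x=[18.6000 22.4000 23.4800 25.6800 19.2800 7.9600 2.3600 0.2400] k=[15 27 21 25 15 4 1 3]
t=15: x=[16.4400 24.8400 22.2000 23.3200 14.8800 4.9600 1.6000 2.7600] k=[19 29 26 19 15 1 0 5]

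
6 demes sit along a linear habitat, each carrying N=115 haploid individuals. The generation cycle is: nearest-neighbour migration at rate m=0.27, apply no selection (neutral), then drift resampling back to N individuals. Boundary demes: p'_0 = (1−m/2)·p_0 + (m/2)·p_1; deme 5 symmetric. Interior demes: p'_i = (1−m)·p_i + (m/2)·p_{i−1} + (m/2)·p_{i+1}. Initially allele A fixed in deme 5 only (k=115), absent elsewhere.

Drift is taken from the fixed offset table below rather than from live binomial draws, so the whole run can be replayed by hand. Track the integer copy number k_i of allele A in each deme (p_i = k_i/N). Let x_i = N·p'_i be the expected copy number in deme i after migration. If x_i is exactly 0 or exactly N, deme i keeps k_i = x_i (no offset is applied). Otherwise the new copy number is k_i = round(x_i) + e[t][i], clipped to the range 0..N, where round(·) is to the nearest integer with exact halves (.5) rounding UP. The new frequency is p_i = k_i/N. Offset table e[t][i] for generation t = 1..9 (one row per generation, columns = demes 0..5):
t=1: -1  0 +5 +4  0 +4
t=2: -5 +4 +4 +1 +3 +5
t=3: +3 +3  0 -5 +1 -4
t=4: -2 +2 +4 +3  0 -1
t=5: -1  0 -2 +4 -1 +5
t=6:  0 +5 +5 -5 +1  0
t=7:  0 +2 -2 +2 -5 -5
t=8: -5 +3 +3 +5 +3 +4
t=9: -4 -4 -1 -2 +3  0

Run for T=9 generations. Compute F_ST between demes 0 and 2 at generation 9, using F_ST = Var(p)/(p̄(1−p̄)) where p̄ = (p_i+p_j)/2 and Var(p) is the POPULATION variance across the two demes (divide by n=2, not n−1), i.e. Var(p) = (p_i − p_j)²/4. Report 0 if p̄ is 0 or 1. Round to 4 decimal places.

t=0: k=[0 0 0 0 0 115]
t=1: x=[0.0000 0.0000 0.0000 0.0000 15.5250 99.4750] k=[0 0 0 0 16 103]
t=2: x=[0.0000 0.0000 0.0000 2.1600 25.5850 91.2550] k=[0 0 0 3 29 96]
t=3: x=[0.0000 0.0000 0.4050 6.1050 34.5350 86.9550] k=[0 0 0 1 36 83]
t=4: x=[0.0000 0.0000 0.1350 5.5900 37.6200 76.6550] k=[0 0 4 9 38 76]
t=5: x=[0.0000 0.5400 4.1350 12.2400 39.2150 70.8700] k=[0 1 2 16 38 76]
t=6: x=[0.1350 1.0000 3.7550 17.0800 40.1600 70.8700] k=[0 6 9 12 41 71]
t=7: x=[0.8100 5.5950 9.0000 15.5100 41.1350 66.9500] k=[1 8 7 18 36 62]
t=8: x=[1.9450 6.9200 8.6200 18.9450 37.0800 58.4900] k=[0 10 12 24 40 62]
t=9: x=[1.3500 8.9200 13.3500 24.5400 40.8100 59.0300] k=[0 5 12 23 44 59]

0.0550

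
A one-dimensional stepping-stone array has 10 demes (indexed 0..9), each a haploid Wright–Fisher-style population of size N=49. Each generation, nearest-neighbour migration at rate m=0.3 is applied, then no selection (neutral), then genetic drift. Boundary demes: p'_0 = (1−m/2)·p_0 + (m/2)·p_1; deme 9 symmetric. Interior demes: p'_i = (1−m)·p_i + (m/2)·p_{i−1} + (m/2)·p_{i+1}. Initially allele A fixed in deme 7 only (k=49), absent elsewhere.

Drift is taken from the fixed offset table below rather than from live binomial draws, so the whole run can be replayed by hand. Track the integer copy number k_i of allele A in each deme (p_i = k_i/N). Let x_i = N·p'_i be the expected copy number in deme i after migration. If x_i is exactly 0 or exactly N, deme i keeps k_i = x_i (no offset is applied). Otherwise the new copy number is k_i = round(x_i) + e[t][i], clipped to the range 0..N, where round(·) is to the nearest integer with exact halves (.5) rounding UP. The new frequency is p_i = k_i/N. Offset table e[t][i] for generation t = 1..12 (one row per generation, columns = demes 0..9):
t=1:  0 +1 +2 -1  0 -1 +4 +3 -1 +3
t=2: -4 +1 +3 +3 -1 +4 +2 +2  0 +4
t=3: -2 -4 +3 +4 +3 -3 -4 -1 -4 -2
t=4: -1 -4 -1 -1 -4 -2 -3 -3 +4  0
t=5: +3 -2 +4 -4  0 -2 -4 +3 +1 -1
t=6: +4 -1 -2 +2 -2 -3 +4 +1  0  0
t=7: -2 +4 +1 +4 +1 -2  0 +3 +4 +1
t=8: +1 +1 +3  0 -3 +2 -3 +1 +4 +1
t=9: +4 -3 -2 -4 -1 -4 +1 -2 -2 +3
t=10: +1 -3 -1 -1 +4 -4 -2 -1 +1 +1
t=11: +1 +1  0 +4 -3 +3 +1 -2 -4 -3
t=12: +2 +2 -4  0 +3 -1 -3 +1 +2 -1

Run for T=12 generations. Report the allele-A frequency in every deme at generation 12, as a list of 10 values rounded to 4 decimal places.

t=0: k=[0 0 0 0 0 0 0 49 0 0]
t=1: x=[0.0000 0.0000 0.0000 0.0000 0.0000 0.0000 7.3500 34.3000 7.3500 0.0000] k=[0 0 0 0 0 0 11 37 6 0]
t=2: x=[0.0000 0.0000 0.0000 0.0000 0.0000 1.6500 13.2500 28.4500 9.7500 0.9000] k=[0 0 0 0 0 6 15 30 10 5]
t=3: x=[0.0000 0.0000 0.0000 0.0000 0.9000 6.4500 15.9000 24.7500 12.2500 5.7500] k=[0 0 0 0 4 3 12 24 8 4]
t=4: x=[0.0000 0.0000 0.0000 0.6000 3.2500 4.5000 12.4500 19.8000 9.8000 4.6000] k=[0 0 0 0 0 3 9 17 14 5]
t=5: x=[0.0000 0.0000 0.0000 0.0000 0.4500 3.4500 9.3000 15.3500 13.1000 6.3500] k=[0 0 0 0 0 1 5 18 14 5]
t=6: x=[0.0000 0.0000 0.0000 0.0000 0.1500 1.4500 6.3500 15.4500 13.2500 6.3500] k=[0 0 0 0 0 0 10 16 13 6]
t=7: x=[0.0000 0.0000 0.0000 0.0000 0.0000 1.5000 9.4000 14.6500 12.4000 7.0500] k=[0 0 0 0 0 0 9 18 16 8]
t=8: x=[0.0000 0.0000 0.0000 0.0000 0.0000 1.3500 9.0000 16.3500 15.1000 9.2000] k=[0 0 0 0 0 3 6 17 19 10]
t=9: x=[0.0000 0.0000 0.0000 0.0000 0.4500 3.0000 7.2000 15.6500 17.3500 11.3500] k=[0 0 0 0 0 0 8 14 15 14]
t=10: x=[0.0000 0.0000 0.0000 0.0000 0.0000 1.2000 7.7000 13.2500 14.7000 14.1500] k=[0 0 0 0 0 0 6 12 16 15]
t=11: x=[0.0000 0.0000 0.0000 0.0000 0.0000 0.9000 6.0000 11.7000 15.2500 15.1500] k=[0 0 0 0 0 4 7 10 11 12]
t=12: x=[0.0000 0.0000 0.0000 0.0000 0.6000 3.8500 7.0000 9.7000 11.0000 11.8500] k=[0 0 0 0 4 3 4 11 13 11]

[0.0000, 0.0000, 0.0000, 0.0000, 0.0816, 0.0612, 0.0816, 0.2245, 0.2653, 0.2245]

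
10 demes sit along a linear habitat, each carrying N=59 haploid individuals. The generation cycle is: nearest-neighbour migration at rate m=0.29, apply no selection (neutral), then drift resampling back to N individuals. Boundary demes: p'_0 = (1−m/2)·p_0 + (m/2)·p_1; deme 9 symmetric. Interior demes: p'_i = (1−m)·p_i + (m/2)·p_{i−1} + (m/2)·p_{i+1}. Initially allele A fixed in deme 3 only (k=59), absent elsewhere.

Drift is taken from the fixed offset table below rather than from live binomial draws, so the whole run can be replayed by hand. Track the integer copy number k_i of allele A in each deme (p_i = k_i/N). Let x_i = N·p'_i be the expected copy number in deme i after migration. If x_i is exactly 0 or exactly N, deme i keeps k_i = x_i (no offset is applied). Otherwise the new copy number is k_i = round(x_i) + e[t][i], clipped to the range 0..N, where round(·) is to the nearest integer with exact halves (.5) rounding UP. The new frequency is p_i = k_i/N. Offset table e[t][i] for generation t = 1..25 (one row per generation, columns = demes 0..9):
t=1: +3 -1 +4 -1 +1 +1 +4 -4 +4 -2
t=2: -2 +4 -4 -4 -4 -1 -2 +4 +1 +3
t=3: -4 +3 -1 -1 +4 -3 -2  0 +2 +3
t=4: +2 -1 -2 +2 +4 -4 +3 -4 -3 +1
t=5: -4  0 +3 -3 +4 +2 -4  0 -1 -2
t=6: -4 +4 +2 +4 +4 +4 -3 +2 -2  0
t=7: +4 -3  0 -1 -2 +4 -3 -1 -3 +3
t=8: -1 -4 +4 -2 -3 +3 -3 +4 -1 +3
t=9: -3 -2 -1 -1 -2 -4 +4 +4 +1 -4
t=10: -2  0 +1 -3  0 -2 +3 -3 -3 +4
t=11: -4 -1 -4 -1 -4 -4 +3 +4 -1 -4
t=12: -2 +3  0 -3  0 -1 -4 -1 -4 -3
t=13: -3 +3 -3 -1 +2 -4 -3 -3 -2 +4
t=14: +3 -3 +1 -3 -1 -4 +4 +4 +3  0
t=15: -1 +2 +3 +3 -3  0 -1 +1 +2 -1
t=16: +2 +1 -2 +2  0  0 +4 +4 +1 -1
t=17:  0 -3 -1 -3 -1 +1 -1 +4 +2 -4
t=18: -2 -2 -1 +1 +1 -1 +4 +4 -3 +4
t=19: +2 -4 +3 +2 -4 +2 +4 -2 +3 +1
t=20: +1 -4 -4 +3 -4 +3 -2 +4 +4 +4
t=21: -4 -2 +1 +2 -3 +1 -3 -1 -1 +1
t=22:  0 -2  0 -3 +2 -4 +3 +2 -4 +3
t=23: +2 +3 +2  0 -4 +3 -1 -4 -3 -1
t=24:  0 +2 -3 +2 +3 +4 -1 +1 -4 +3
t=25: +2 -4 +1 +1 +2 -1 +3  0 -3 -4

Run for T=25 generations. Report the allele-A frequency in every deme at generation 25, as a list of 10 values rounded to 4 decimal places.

[0.0847, 0.0169, 0.0847, 0.1186, 0.1356, 0.1356, 0.1864, 0.1186, 0.0339, 0.1356]

t=0: k=[0 0 0 59 0 0 0 0 0 0]
t=1: x=[0.0000 0.0000 8.5550 41.8900 8.5550 0.0000 0.0000 0.0000 0.0000 0.0000] k=[0 0 13 41 10 0 0 0 0 0]
t=2: x=[0.0000 1.8850 15.1750 32.4450 13.0450 1.4500 0.0000 0.0000 0.0000 0.0000] k=[0 6 11 28 9 0 0 0 0 0]
t=3: x=[0.8700 5.8550 12.7400 22.7800 10.4500 1.3050 0.0000 0.0000 0.0000 0.0000] k=[0 9 12 22 14 0 0 0 0 0]
t=4: x=[1.3050 8.1300 13.0150 19.3900 13.1300 2.0300 0.0000 0.0000 0.0000 0.0000] k=[3 7 11 21 17 0 0 0 0 0]
t=5: x=[3.5800 7.0000 11.8700 18.9700 15.1150 2.4650 0.0000 0.0000 0.0000 0.0000] k=[0 7 15 16 19 4 0 0 0 0]
t=6: x=[1.0150 7.1450 13.9850 16.2900 16.3900 5.5950 0.5800 0.0000 0.0000 0.0000] k=[0 11 16 20 20 10 0 0 0 0]
t=7: x=[1.5950 10.1300 15.8550 19.4200 18.5500 10.0000 1.4500 0.0000 0.0000 0.0000] k=[6 7 16 18 17 14 0 0 0 0]
t=8: x=[6.1450 8.1600 14.9850 17.5650 16.7100 12.4050 2.0300 0.0000 0.0000 0.0000] k=[5 4 19 16 14 15 0 0 0 0]
t=9: x=[4.8550 6.3200 16.3900 16.1450 14.4350 12.6800 2.1750 0.0000 0.0000 0.0000] k=[2 4 15 15 12 9 6 0 0 0]
t=10: x=[2.2900 5.3050 13.4050 14.5650 12.0000 9.0000 5.5650 0.8700 0.0000 0.0000] k=[0 5 14 12 12 7 9 0 0 0]
t=11: x=[0.7250 5.5800 12.4050 12.2900 11.2750 8.0150 7.4050 1.3050 0.0000 0.0000] k=[0 5 8 11 7 4 10 5 0 0]
t=12: x=[0.7250 4.7100 8.0000 9.9850 7.1450 5.3050 8.4050 5.0000 0.7250 0.0000] k=[0 8 8 7 7 4 4 4 0 0]
t=13: x=[1.1600 6.8400 7.8550 7.1450 6.5650 4.4350 4.0000 3.4200 0.5800 0.0000] k=[0 10 5 6 9 0 1 0 0 0]
t=14: x=[1.4500 7.8250 5.8700 6.2900 7.2600 1.4500 0.7100 0.1450 0.0000 0.0000] k=[4 5 7 3 6 0 5 4 0 0]
t=15: x=[4.1450 5.1450 6.1300 4.0150 4.6950 1.5950 4.1300 3.5650 0.5800 0.0000] k=[3 7 9 7 2 2 3 5 3 0]
t=16: x=[3.5800 6.7100 8.4200 6.5650 2.7250 2.1450 3.1450 4.4200 2.8550 0.4350] k=[6 8 6 9 3 2 7 8 4 0]
t=17: x=[6.2900 7.4200 6.7250 7.6950 3.7250 2.8700 6.4200 7.2750 4.0000 0.5800] k=[6 4 6 5 3 4 5 11 6 0]
t=18: x=[5.7100 4.5800 5.5650 4.8550 3.4350 4.0000 5.7250 9.4050 5.8550 0.8700] k=[4 3 5 6 4 3 10 13 3 5]
t=19: x=[3.8550 3.4350 4.8550 5.5650 4.1450 4.1600 9.4200 11.1150 4.7400 4.7100] k=[6 0 8 8 0 6 13 9 8 6]
t=20: x=[5.1300 2.0300 6.8400 6.8400 2.0300 6.1450 11.4050 9.4350 7.8550 6.2900] k=[6 0 3 10 0 9 9 13 12 10]
t=21: x=[5.1300 1.3050 3.5800 7.5350 2.7550 7.6950 9.5800 12.2750 11.8550 10.2900] k=[1 0 5 10 0 9 7 11 11 11]
t=22: x=[0.8550 0.8700 5.0000 7.8250 2.7550 7.4050 7.8700 10.4200 11.0000 11.0000] k=[1 0 5 5 5 3 11 12 7 14]
t=23: x=[0.8550 0.8700 4.2750 5.0000 4.7100 4.4500 9.9850 11.1300 8.7400 12.9850] k=[3 4 6 5 1 7 9 7 6 12]
t=24: x=[3.1450 4.1450 5.5650 4.5650 2.4500 6.4200 8.4200 7.1450 7.0150 11.1300] k=[3 6 3 7 5 10 7 8 3 14]
t=25: x=[3.4350 5.1300 4.0150 6.1300 6.0150 8.8400 7.5800 7.1300 5.3200 12.4050] k=[5 1 5 7 8 8 11 7 2 8]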